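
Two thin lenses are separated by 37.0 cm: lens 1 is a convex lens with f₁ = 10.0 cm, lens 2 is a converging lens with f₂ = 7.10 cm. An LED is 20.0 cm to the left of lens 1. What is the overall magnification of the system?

Lens 1: 1/d_i1 = 1/(10.0) − 1/(20.0) = 0.05000, so d_i1 = 20.00 cm; m₁ = −d_i1/d_o1 = -1.000.
d_o2 = 37.0 − (20.00) = 17.00 cm.
Lens 2: 1/d_i2 = 1/(7.10) − 1/(17.00) = 0.08202, so d_i2 = 12.19 cm; m₂ = −d_i2/d_o2 = -0.7172.
m = m₁·m₂ = (-1.000)(-0.7172) = +0.717.

m = +0.717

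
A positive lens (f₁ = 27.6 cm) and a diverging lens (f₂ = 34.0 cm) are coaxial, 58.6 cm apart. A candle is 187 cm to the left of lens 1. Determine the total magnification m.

m = -0.0978

Lens 1: 1/d_i1 = 1/(27.6) − 1/(187) = 0.03088, so d_i1 = 32.38 cm; m₁ = −d_i1/d_o1 = -0.1732.
d_o2 = 58.6 − (32.38) = 26.22 cm.
f₂ = −34.0 cm (diverging).
Lens 2: 1/d_i2 = 1/(-34.0) − 1/(26.22) = -0.06755, so d_i2 = -14.80 cm; m₂ = −d_i2/d_o2 = +0.5646.
m = m₁·m₂ = (-0.1732)(+0.5646) = -0.0978.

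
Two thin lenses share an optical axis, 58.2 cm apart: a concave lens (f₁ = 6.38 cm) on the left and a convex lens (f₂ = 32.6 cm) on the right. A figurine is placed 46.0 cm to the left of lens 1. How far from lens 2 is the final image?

66.7 cm

Lens 1 is diverging, so f₁ = −6.38 cm.
Lens 1: 1/d_i1 = 1/f₁ − 1/d_o1 = 1/(-6.38) − 1/(46.0) = -0.1785, so d_i1 = -5.603 cm.
The intermediate image is 5.603 cm to the left of lens 1 (virtual), which is 58.2 − (-5.603) = 63.80 cm to the left of lens 2, so d_o2 = +63.80 cm.
Lens 2: 1/d_i2 = 1/f₂ − 1/d_o2 = 1/(32.6) − 1/(63.80) = 0.01500, so d_i2 = 66.7 cm.
The final image is real, 66.7 cm to the right of lens 2 (overall magnification ≈ -0.13).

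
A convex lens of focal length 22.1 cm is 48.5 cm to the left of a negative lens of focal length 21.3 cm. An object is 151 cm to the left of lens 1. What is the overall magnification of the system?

Lens 1: 1/d_i1 = 1/(22.1) − 1/(151) = 0.03863, so d_i1 = 25.89 cm; m₁ = −d_i1/d_o1 = -0.1715.
d_o2 = 48.5 − (25.89) = 22.61 cm.
f₂ = −21.3 cm (diverging).
Lens 2: 1/d_i2 = 1/(-21.3) − 1/(22.61) = -0.09118, so d_i2 = -10.97 cm; m₂ = −d_i2/d_o2 = +0.4851.
m = m₁·m₂ = (-0.1715)(+0.4851) = -0.0832.

m = -0.0832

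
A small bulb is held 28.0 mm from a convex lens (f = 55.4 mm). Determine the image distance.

Thin-lens equation: 1/d_i = 1/f − 1/d_o = 1/(55.40) − 1/(28.0) = 0.01805 − 0.03571 = -0.01766, so d_i = -56.6 mm.
The image is virtual, upright and enlarged, on the same side as the object.

56.6 mm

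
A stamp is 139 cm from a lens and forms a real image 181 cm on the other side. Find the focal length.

Real image ⇒ d_i = +181 cm.
1/f = 1/d_o + 1/d_i = 1/(139) + 1/(181) = 0.01272, so f = 78.6 cm.
Since f is positive, the lens is converging.

f = 78.6 cm (converging)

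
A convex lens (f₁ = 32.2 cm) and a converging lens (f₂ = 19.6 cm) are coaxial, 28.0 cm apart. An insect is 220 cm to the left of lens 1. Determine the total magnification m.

m = -0.115

Lens 1: 1/d_i1 = 1/(32.2) − 1/(220) = 0.02651, so d_i1 = 37.72 cm; m₁ = −d_i1/d_o1 = -0.1715.
d_o2 = 28.0 − (37.72) = -9.720 cm (virtual object).
Lens 2: 1/d_i2 = 1/(19.6) − 1/(-9.720) = 0.1539, so d_i2 = 6.498 cm; m₂ = −d_i2/d_o2 = +0.6685.
m = m₁·m₂ = (-0.1715)(+0.6685) = -0.115.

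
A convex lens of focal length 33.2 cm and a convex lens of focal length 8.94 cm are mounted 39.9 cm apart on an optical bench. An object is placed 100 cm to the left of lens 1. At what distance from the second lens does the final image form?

4.68 cm

Lens 1: 1/d_i1 = 1/f₁ − 1/d_o1 = 1/(33.2) − 1/(100) = 0.02012, so d_i1 = 49.70 cm.
The intermediate image is 49.70 cm to the right of lens 1, which lies 9.800 cm to the right of lens 2 — a virtual object — so d_o2 = −9.800 cm.
Lens 2: 1/d_i2 = 1/f₂ − 1/d_o2 = 1/(8.94) − 1/(-9.800) = 0.2139, so d_i2 = 4.68 cm.
The final image is real, 4.68 cm to the right of lens 2 (overall magnification ≈ -0.24).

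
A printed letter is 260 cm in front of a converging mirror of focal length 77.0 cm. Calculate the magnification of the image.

m = -0.421

1/d_i = 1/f − 1/d_o = 1/(77.00) − 1/(260) = 0.009141, so d_i = 109.4 cm.
m = −d_i/d_o = −(109.4)/(260) = -0.421.
The image is real, inverted and reduced, in front of the mirror.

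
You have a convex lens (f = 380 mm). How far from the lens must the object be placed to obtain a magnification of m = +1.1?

m = −d_i/d_o ⇒ d_i = −m·d_o.
1/f = 1/d_o + 1/d_i = 1/d_o − 1/(m·d_o) = (1 − 1/m)/d_o, so d_o = f(1 − 1/m) = (380.0)(1 − 1/(+1.1)) = 34.5 mm.

34.5 mm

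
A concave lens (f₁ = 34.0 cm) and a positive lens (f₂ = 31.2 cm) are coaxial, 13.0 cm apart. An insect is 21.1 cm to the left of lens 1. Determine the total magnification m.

f₁ = −34.0 cm (diverging).
Lens 1: 1/d_i1 = 1/(-34.0) − 1/(21.1) = -0.07681, so d_i1 = -13.02 cm; m₁ = −d_i1/d_o1 = +0.6171.
d_o2 = 13.0 − (-13.02) = 26.02 cm.
Lens 2: 1/d_i2 = 1/(31.2) − 1/(26.02) = -0.006381, so d_i2 = -156.7 cm; m₂ = −d_i2/d_o2 = +6.023.
m = m₁·m₂ = (+0.6171)(+6.023) = +3.72.

m = +3.72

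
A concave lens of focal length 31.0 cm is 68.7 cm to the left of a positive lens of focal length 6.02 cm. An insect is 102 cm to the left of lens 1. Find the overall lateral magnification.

m = -0.0162

f₁ = −31.0 cm (diverging).
Lens 1: 1/d_i1 = 1/(-31.0) − 1/(102) = -0.04206, so d_i1 = -23.77 cm; m₁ = −d_i1/d_o1 = +0.2330.
d_o2 = 68.7 − (-23.77) = 92.47 cm.
Lens 2: 1/d_i2 = 1/(6.02) − 1/(92.47) = 0.1553, so d_i2 = 6.439 cm; m₂ = −d_i2/d_o2 = -0.06964.
m = m₁·m₂ = (+0.2330)(-0.06964) = -0.0162.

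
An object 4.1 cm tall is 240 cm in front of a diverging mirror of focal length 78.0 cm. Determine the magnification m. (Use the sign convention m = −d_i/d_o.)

m = +0.245

For a diverging mirror, f = -78.0 cm.
1/d_i = 1/f − 1/d_o = 1/(-78.00) − 1/(240) = -0.01699, so d_i = -58.87 cm.
m = −d_i/d_o = −(-58.87)/(240) = +0.245.
The image is virtual, upright and reduced, behind the mirror.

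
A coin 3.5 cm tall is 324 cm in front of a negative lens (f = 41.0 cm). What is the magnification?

m = +0.112

For a negative lens, f = -41.0 cm.
1/d_i = 1/f − 1/d_o = 1/(-41.00) − 1/(324) = -0.02748, so d_i = -36.39 cm.
m = −d_i/d_o = −(-36.39)/(324) = +0.112.
The image is virtual, upright and reduced, on the same side as the object.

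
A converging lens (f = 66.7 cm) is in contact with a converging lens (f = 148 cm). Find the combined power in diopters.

P₁ = 1/f₁ = 1/(0.667 m) = +1.499 D; P₂ = 1/f₂ = 1/(1.48 m) = +0.6757 D.
For thin lenses in contact, P = P₁ + P₂ = (+1.499) + (+0.6757) = +2.17 D.

P = +2.17 D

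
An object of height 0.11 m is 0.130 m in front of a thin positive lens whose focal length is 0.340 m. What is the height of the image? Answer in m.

0.178 m

1/d_i = 1/f − 1/d_o = 1/(0.3400) − 1/(0.130) = -4.751, so d_i = -0.2105 m.
m = −d_i/d_o = +1.619.
|h_i| = |m|·h_o = 1.619 × 0.11 = 0.178 m. The image is virtual, upright and enlarged, on the same side as the object.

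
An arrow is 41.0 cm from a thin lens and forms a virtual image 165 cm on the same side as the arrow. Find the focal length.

Virtual image ⇒ d_i = −165 cm.
1/f = 1/d_o + 1/d_i = 1/(41.0) + 1/(-165) = 0.01833, so f = 54.6 cm.
Since f is positive, the thin lens is converging.

f = 54.6 cm (converging)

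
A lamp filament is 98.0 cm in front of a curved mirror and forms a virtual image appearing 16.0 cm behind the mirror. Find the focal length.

f = -19.1 cm (convex)

Virtual image ⇒ d_i = −16.0 cm.
1/f = 1/d_o + 1/d_i = 1/(98.0) + 1/(-16.0) = -0.05230, so f = -19.1 cm.
Since f is negative, the curved mirror is convex.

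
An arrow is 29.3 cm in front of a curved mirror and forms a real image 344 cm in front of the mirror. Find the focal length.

Real image ⇒ d_i = +344 cm.
1/f = 1/d_o + 1/d_i = 1/(29.3) + 1/(344) = 0.03704, so f = 27.0 cm.
Since f is positive, the curved mirror is concave.

f = 27.0 cm (concave)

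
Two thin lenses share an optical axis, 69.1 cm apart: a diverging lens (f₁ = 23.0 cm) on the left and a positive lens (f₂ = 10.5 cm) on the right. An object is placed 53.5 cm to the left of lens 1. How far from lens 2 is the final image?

12.0 cm

Lens 1 is diverging, so f₁ = −23.0 cm.
Lens 1: 1/d_i1 = 1/f₁ − 1/d_o1 = 1/(-23.0) − 1/(53.5) = -0.06217, so d_i1 = -16.08 cm.
The intermediate image is 16.08 cm to the left of lens 1 (virtual), which is 69.1 − (-16.08) = 85.18 cm to the left of lens 2, so d_o2 = +85.18 cm.
Lens 2: 1/d_i2 = 1/f₂ − 1/d_o2 = 1/(10.5) − 1/(85.18) = 0.08350, so d_i2 = 12.0 cm.
The final image is real, 12.0 cm to the right of lens 2 (overall magnification ≈ -0.042).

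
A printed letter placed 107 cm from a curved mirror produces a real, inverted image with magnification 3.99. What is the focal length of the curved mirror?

m = −d_i/d_o ⇒ d_i = −m·d_o = −(-3.99)·(107) = 426.9 cm.
1/f = 1/d_o + 1/d_i = 1/(107) + 1/(426.9) = 0.01169, so f = 85.6 cm.
Since f is positive, the curved mirror is concave.

f = 85.6 cm (concave)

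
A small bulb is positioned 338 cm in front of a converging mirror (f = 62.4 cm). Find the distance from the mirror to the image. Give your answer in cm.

Mirror equation: 1/v = 1/f − 1/u = 1/(62.40) − 1/(338) = 0.01603 − 0.002959 = 0.01307, so v = 76.5 cm.
The image is real, inverted and reduced, in front of the mirror.

76.5 cm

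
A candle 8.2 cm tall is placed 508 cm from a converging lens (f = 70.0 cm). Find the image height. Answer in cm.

1.31 cm

1/d_i = 1/f − 1/d_o = 1/(70.00) − 1/(508) = 0.01232, so d_i = 81.19 cm.
m = −d_i/d_o = -0.1598.
|h_i| = |m|·h_o = 0.1598 × 8.2 = 1.31 cm. The image is real, inverted and reduced, on the far side of the lens.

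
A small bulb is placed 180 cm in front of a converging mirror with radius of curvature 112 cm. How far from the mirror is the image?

f = R/2 = 112/2 = 56.00 cm.
Mirror equation: 1/s_i = 1/f − 1/s_o = 1/(56.00) − 1/(180) = 0.01786 − 0.005556 = 0.01230, so s_i = 81.3 cm.
The image is real, inverted and reduced, in front of the mirror.

81.3 cm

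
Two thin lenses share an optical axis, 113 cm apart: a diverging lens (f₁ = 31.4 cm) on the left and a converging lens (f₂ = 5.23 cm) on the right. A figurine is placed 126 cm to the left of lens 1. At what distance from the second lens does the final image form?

Lens 1 is diverging, so f₁ = −31.4 cm.
Lens 1: 1/d_i1 = 1/f₁ − 1/d_o1 = 1/(-31.4) − 1/(126) = -0.03978, so d_i1 = -25.14 cm.
The intermediate image is 25.14 cm to the left of lens 1 (virtual), which is 113 − (-25.14) = 138.1 cm to the left of lens 2, so d_o2 = +138.1 cm.
Lens 2: 1/d_i2 = 1/f₂ − 1/d_o2 = 1/(5.23) − 1/(138.1) = 0.1840, so d_i2 = 5.44 cm.
The final image is real, 5.44 cm to the right of lens 2 (overall magnification ≈ -0.0079).

5.44 cm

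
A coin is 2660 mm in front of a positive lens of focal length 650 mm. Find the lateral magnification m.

m = -0.323

1/d_i = 1/f − 1/d_o = 1/(650.0) − 1/(2660) = 0.001163, so d_i = 860.2 mm.
m = −d_i/d_o = −(860.2)/(2660) = -0.323.
The image is real, inverted and reduced, on the far side of the lens.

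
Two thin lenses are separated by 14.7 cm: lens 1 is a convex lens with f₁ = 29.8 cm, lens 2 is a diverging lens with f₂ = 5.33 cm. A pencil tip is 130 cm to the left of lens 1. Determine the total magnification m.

m = +0.0851

Lens 1: 1/d_i1 = 1/(29.8) − 1/(130) = 0.02586, so d_i1 = 38.66 cm; m₁ = −d_i1/d_o1 = -0.2974.
d_o2 = 14.7 − (38.66) = -23.96 cm (virtual object).
f₂ = −5.33 cm (diverging).
Lens 2: 1/d_i2 = 1/(-5.33) − 1/(-23.96) = -0.1459, so d_i2 = -6.855 cm; m₂ = −d_i2/d_o2 = -0.2861.
m = m₁·m₂ = (-0.2974)(-0.2861) = +0.0851.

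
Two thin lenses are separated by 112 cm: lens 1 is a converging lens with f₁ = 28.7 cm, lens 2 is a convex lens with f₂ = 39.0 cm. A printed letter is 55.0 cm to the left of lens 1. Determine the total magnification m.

Lens 1: 1/d_i1 = 1/(28.7) − 1/(55.0) = 0.01666, so d_i1 = 60.02 cm; m₁ = −d_i1/d_o1 = -1.091.
d_o2 = 112 − (60.02) = 51.98 cm.
Lens 2: 1/d_i2 = 1/(39.0) − 1/(51.98) = 0.006403, so d_i2 = 156.2 cm; m₂ = −d_i2/d_o2 = -3.005.
m = m₁·m₂ = (-1.091)(-3.005) = +3.28.

m = +3.28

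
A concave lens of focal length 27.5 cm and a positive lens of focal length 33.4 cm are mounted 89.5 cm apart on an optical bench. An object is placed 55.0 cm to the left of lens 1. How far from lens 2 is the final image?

48.4 cm

Lens 1 is diverging, so f₁ = −27.5 cm.
Lens 1: 1/d_i1 = 1/f₁ − 1/d_o1 = 1/(-27.5) − 1/(55.0) = -0.05455, so d_i1 = -18.33 cm.
The intermediate image is 18.33 cm to the left of lens 1 (virtual), which is 89.5 − (-18.33) = 107.8 cm to the left of lens 2, so d_o2 = +107.8 cm.
Lens 2: 1/d_i2 = 1/f₂ − 1/d_o2 = 1/(33.4) − 1/(107.8) = 0.02066, so d_i2 = 48.4 cm.
The final image is real, 48.4 cm to the right of lens 2 (overall magnification ≈ -0.15).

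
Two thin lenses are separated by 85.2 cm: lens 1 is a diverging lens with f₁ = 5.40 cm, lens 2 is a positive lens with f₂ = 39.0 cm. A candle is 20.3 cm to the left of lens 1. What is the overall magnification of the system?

m = -0.162

f₁ = −5.40 cm (diverging).
Lens 1: 1/d_i1 = 1/(-5.40) − 1/(20.3) = -0.2344, so d_i1 = -4.265 cm; m₁ = −d_i1/d_o1 = +0.2101.
d_o2 = 85.2 − (-4.265) = 89.47 cm.
Lens 2: 1/d_i2 = 1/(39.0) − 1/(89.47) = 0.01446, so d_i2 = 69.14 cm; m₂ = −d_i2/d_o2 = -0.7727.
m = m₁·m₂ = (+0.2101)(-0.7727) = -0.162.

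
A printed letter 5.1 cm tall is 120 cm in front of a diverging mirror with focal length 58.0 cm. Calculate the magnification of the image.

For a diverging mirror, f = -58.0 cm.
1/d_i = 1/f − 1/d_o = 1/(-58.00) − 1/(120) = -0.02557, so d_i = -39.10 cm.
m = −d_i/d_o = −(-39.10)/(120) = +0.326.
The image is virtual, upright and reduced, behind the mirror.

m = +0.326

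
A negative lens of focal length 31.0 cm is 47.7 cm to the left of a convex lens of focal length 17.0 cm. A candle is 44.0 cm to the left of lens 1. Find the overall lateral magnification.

m = -0.144

f₁ = −31.0 cm (diverging).
Lens 1: 1/d_i1 = 1/(-31.0) − 1/(44.0) = -0.05499, so d_i1 = -18.19 cm; m₁ = −d_i1/d_o1 = +0.4134.
d_o2 = 47.7 − (-18.19) = 65.89 cm.
Lens 2: 1/d_i2 = 1/(17.0) − 1/(65.89) = 0.04365, so d_i2 = 22.91 cm; m₂ = −d_i2/d_o2 = -0.3477.
m = m₁·m₂ = (+0.4134)(-0.3477) = -0.144.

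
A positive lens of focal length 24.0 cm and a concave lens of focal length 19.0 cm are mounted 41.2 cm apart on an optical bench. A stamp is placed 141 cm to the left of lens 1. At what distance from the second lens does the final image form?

Lens 1: 1/d_i1 = 1/f₁ − 1/d_o1 = 1/(24.0) − 1/(141) = 0.03457, so d_i1 = 28.92 cm.
The intermediate image is 28.92 cm to the right of lens 1, which is 41.2 − (28.92) = 12.28 cm to the left of lens 2, so d_o2 = +12.28 cm.
Lens 2 is diverging, so f₂ = −19.0 cm.
Lens 2: 1/d_i2 = 1/f₂ − 1/d_o2 = 1/(-19.0) − 1/(12.28) = -0.1341, so d_i2 = -7.46 cm.
The final image is virtual, 7.46 cm to the left of lens 2 (overall magnification ≈ -0.12).

7.46 cm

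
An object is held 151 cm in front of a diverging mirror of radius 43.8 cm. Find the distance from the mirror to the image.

19.1 cm

f = R/2 = 43.8/2 = 21.90 cm; for a diverging mirror, f = -21.90 cm.
Mirror equation: 1/q = 1/f − 1/p = 1/(-21.90) − 1/(151) = -0.04566 − 0.006623 = -0.05228, so q = -19.1 cm.
The image is virtual, upright and reduced, behind the mirror.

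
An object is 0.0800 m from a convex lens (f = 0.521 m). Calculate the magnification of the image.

m = +1.18

1/d_i = 1/f − 1/d_o = 1/(0.5210) − 1/(0.0800) = -10.58, so d_i = -0.09451 m.
m = −d_i/d_o = −(-0.09451)/(0.0800) = +1.18.
The image is virtual, upright and enlarged, on the same side as the object.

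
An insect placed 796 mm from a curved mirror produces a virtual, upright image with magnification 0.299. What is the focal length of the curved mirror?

f = -340 mm (convex)

m = −d_i/d_o ⇒ d_i = −m·d_o = −(+0.299)·(796) = -238.0 mm.
1/f = 1/d_o + 1/d_i = 1/(796) + 1/(-238.0) = -0.002945, so f = -340 mm.
Since f is negative, the curved mirror is convex.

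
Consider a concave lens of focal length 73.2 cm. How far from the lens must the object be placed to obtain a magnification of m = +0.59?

50.9 cm

For a concave lens, f = -73.2 cm.
m = −d_i/d_o ⇒ d_i = −m·d_o.
1/f = 1/d_o + 1/d_i = 1/d_o − 1/(m·d_o) = (1 − 1/m)/d_o, so d_o = f(1 − 1/m) = (-73.20)(1 − 1/(+0.59)) = 50.9 cm.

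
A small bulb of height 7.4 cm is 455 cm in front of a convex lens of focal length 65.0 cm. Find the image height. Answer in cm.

1/d_i = 1/f − 1/d_o = 1/(65.00) − 1/(455) = 0.01319, so d_i = 75.83 cm.
m = −d_i/d_o = -0.1667.
|h_i| = |m|·h_o = 0.1667 × 7.4 = 1.23 cm. The image is real, inverted and reduced, on the far side of the lens.

1.23 cm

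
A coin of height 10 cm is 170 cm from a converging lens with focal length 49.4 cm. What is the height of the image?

1/d_i = 1/f − 1/d_o = 1/(49.40) − 1/(170) = 0.01436, so d_i = 69.64 cm.
m = −d_i/d_o = -0.4096.
|h_i| = |m|·h_o = 0.4096 × 10 = 4.10 cm. The image is real, inverted and reduced, on the far side of the lens.

4.10 cm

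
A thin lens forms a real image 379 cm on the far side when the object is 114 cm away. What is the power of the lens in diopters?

P = +1.14 D

d_i = +379 cm.
1/f = 1/d_o + 1/d_i = 1/(114) + 1/(379) = 0.01141 cm⁻¹.
f = 87.64 cm = 0.8764 m, so P = 1/f = +1.14 D.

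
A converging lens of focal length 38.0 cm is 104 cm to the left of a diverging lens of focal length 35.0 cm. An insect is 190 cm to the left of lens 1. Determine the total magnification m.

m = -0.0956

Lens 1: 1/d_i1 = 1/(38.0) − 1/(190) = 0.02105, so d_i1 = 47.50 cm; m₁ = −d_i1/d_o1 = -0.2500.
d_o2 = 104 − (47.50) = 56.50 cm.
f₂ = −35.0 cm (diverging).
Lens 2: 1/d_i2 = 1/(-35.0) − 1/(56.50) = -0.04627, so d_i2 = -21.61 cm; m₂ = −d_i2/d_o2 = +0.3825.
m = m₁·m₂ = (-0.2500)(+0.3825) = -0.0956.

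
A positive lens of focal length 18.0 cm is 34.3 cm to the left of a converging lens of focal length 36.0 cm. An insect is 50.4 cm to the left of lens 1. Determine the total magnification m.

m = -0.673

Lens 1: 1/d_i1 = 1/(18.0) − 1/(50.4) = 0.03571, so d_i1 = 28.00 cm; m₁ = −d_i1/d_o1 = -0.5556.
d_o2 = 34.3 − (28.00) = 6.300 cm.
Lens 2: 1/d_i2 = 1/(36.0) − 1/(6.300) = -0.1310, so d_i2 = -7.636 cm; m₂ = −d_i2/d_o2 = +1.212.
m = m₁·m₂ = (-0.5556)(+1.212) = -0.673.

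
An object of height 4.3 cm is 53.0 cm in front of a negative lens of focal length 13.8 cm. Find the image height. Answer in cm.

0.888 cm

For a negative lens, f = -13.8 cm.
1/d_i = 1/f − 1/d_o = 1/(-13.80) − 1/(53.0) = -0.09133, so d_i = -10.95 cm.
m = −d_i/d_o = +0.2066.
|h_i| = |m|·h_o = 0.2066 × 4.3 = 0.888 cm. The image is virtual, upright and reduced, on the same side as the object.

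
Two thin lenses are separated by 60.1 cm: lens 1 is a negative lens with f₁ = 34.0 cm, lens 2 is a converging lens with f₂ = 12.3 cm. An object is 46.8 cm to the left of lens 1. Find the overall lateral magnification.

f₁ = −34.0 cm (diverging).
Lens 1: 1/d_i1 = 1/(-34.0) − 1/(46.8) = -0.05078, so d_i1 = -19.69 cm; m₁ = −d_i1/d_o1 = +0.4207.
d_o2 = 60.1 − (-19.69) = 79.79 cm.
Lens 2: 1/d_i2 = 1/(12.3) − 1/(79.79) = 0.06877, so d_i2 = 14.54 cm; m₂ = −d_i2/d_o2 = -0.1822.
m = m₁·m₂ = (+0.4207)(-0.1822) = -0.0767.

m = -0.0767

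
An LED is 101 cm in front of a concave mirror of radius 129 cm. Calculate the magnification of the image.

f = R/2 = 129/2 = 64.50 cm.
1/d_i = 1/f − 1/d_o = 1/(64.50) − 1/(101) = 0.005603, so d_i = 178.5 cm.
m = −d_i/d_o = −(178.5)/(101) = -1.77.
The image is real, inverted and enlarged, in front of the mirror.

m = -1.77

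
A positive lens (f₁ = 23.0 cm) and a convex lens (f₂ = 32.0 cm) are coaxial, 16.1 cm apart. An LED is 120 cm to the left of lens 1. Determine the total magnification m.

Lens 1: 1/d_i1 = 1/(23.0) − 1/(120) = 0.03514, so d_i1 = 28.45 cm; m₁ = −d_i1/d_o1 = -0.2371.
d_o2 = 16.1 − (28.45) = -12.35 cm (virtual object).
Lens 2: 1/d_i2 = 1/(32.0) − 1/(-12.35) = 0.1122, so d_i2 = 8.911 cm; m₂ = −d_i2/d_o2 = +0.7215.
m = m₁·m₂ = (-0.2371)(+0.7215) = -0.171.

m = -0.171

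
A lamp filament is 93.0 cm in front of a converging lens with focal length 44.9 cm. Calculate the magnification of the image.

1/d_i = 1/f − 1/d_o = 1/(44.90) − 1/(93.0) = 0.01152, so d_i = 86.81 cm.
m = −d_i/d_o = −(86.81)/(93.0) = -0.933.
The image is real, inverted and reduced, on the far side of the lens.

m = -0.933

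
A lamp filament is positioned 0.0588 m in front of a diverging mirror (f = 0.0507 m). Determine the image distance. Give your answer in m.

0.0272 m

For a diverging mirror, f = -0.0507 m.
Mirror equation: 1/q = 1/f − 1/p = 1/(-0.05070) − 1/(0.0588) = -19.72 − 17.01 = -36.73, so q = -0.0272 m.
The image is virtual, upright and reduced, behind the mirror.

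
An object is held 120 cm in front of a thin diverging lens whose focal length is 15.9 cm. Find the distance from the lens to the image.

For a diverging lens, f = -15.9 cm.
Thin-lens equation: 1/d_i = 1/f − 1/d_o = 1/(-15.90) − 1/(120) = -0.06289 − 0.008333 = -0.07123, so d_i = -14.0 cm.
The image is virtual, upright and reduced, on the same side as the object.

14.0 cm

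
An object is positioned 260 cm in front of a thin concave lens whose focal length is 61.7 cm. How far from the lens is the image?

For a concave lens, f = -61.7 cm.
Thin-lens equation: 1/d_i = 1/f − 1/d_o = 1/(-61.70) − 1/(260) = -0.01621 − 0.003846 = -0.02005, so d_i = -49.9 cm.
The image is virtual, upright and reduced, on the same side as the object.

49.9 cm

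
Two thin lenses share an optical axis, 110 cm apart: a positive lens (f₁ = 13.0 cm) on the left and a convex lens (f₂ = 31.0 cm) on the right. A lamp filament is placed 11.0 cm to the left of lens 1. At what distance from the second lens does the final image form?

Lens 1: 1/d_i1 = 1/f₁ − 1/d_o1 = 1/(13.0) − 1/(11.0) = -0.01399, so d_i1 = -71.50 cm.
The intermediate image is 71.50 cm to the left of lens 1 (virtual), which is 110 − (-71.50) = 181.5 cm to the left of lens 2, so d_o2 = +181.5 cm.
Lens 2: 1/d_i2 = 1/f₂ − 1/d_o2 = 1/(31.0) − 1/(181.5) = 0.02675, so d_i2 = 37.4 cm.
The final image is real, 37.4 cm to the right of lens 2 (overall magnification ≈ -1.3).

37.4 cm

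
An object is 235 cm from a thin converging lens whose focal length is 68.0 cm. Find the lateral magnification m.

1/d_i = 1/f − 1/d_o = 1/(68.00) − 1/(235) = 0.01045, so d_i = 95.69 cm.
m = −d_i/d_o = −(95.69)/(235) = -0.407.
The image is real, inverted and reduced, on the far side of the lens.

m = -0.407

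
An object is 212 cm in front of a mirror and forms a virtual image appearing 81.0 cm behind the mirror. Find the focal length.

f = -131 cm (convex)

Virtual image ⇒ d_i = −81.0 cm.
1/f = 1/d_o + 1/d_i = 1/(212) + 1/(-81.0) = -0.007629, so f = -131 cm.
Since f is negative, the mirror is convex.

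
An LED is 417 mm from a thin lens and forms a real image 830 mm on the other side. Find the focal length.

f = 278 mm (converging)

Real image ⇒ d_i = +830 mm.
1/f = 1/d_o + 1/d_i = 1/(417) + 1/(830) = 0.003603, so f = 278 mm.
Since f is positive, the thin lens is converging.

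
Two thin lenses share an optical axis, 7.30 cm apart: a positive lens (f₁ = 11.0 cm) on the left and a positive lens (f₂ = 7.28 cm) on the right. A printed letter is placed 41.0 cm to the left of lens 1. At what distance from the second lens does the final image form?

3.75 cm

Lens 1: 1/d_i1 = 1/f₁ − 1/d_o1 = 1/(11.0) − 1/(41.0) = 0.06652, so d_i1 = 15.03 cm.
The intermediate image is 15.03 cm to the right of lens 1, which lies 7.730 cm to the right of lens 2 — a virtual object — so d_o2 = −7.730 cm.
Lens 2: 1/d_i2 = 1/f₂ − 1/d_o2 = 1/(7.28) − 1/(-7.730) = 0.2667, so d_i2 = 3.75 cm.
The final image is real, 3.75 cm to the right of lens 2 (overall magnification ≈ -0.18).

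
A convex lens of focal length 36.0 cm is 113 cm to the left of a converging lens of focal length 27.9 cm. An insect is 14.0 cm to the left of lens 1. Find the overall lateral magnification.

Lens 1: 1/d_i1 = 1/(36.0) − 1/(14.0) = -0.04365, so d_i1 = -22.91 cm; m₁ = −d_i1/d_o1 = +1.636.
d_o2 = 113 − (-22.91) = 135.9 cm.
Lens 2: 1/d_i2 = 1/(27.9) − 1/(135.9) = 0.02848, so d_i2 = 35.11 cm; m₂ = −d_i2/d_o2 = -0.2583.
m = m₁·m₂ = (+1.636)(-0.2583) = -0.423.

m = -0.423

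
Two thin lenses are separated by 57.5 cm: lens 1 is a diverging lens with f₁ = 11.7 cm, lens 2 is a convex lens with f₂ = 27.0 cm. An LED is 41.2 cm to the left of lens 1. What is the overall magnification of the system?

f₁ = −11.7 cm (diverging).
Lens 1: 1/d_i1 = 1/(-11.7) − 1/(41.2) = -0.1097, so d_i1 = -9.112 cm; m₁ = −d_i1/d_o1 = +0.2212.
d_o2 = 57.5 − (-9.112) = 66.61 cm.
Lens 2: 1/d_i2 = 1/(27.0) − 1/(66.61) = 0.02202, so d_i2 = 45.40 cm; m₂ = −d_i2/d_o2 = -0.6816.
m = m₁·m₂ = (+0.2212)(-0.6816) = -0.151.

m = -0.151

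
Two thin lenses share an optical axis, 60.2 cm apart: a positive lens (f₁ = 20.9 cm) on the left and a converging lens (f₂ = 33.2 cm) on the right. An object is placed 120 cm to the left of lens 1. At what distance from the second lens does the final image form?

685 cm

Lens 1: 1/d_i1 = 1/f₁ − 1/d_o1 = 1/(20.9) − 1/(120) = 0.03951, so d_i1 = 25.31 cm.
The intermediate image is 25.31 cm to the right of lens 1, which is 60.2 − (25.31) = 34.89 cm to the left of lens 2, so d_o2 = +34.89 cm.
Lens 2: 1/d_i2 = 1/f₂ − 1/d_o2 = 1/(33.2) − 1/(34.89) = 0.001459, so d_i2 = 685 cm.
The final image is real, 685 cm to the right of lens 2 (overall magnification ≈ 4.1).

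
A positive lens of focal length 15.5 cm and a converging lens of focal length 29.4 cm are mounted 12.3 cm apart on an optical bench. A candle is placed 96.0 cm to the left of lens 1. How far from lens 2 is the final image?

5.11 cm

Lens 1: 1/d_i1 = 1/f₁ − 1/d_o1 = 1/(15.5) − 1/(96.0) = 0.05410, so d_i1 = 18.48 cm.
The intermediate image is 18.48 cm to the right of lens 1, which lies 6.180 cm to the right of lens 2 — a virtual object — so d_o2 = −6.180 cm.
Lens 2: 1/d_i2 = 1/f₂ − 1/d_o2 = 1/(29.4) − 1/(-6.180) = 0.1958, so d_i2 = 5.11 cm.
The final image is real, 5.11 cm to the right of lens 2 (overall magnification ≈ -0.16).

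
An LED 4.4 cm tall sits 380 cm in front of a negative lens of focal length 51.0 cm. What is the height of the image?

For a negative lens, f = -51.0 cm.
1/d_i = 1/f − 1/d_o = 1/(-51.00) − 1/(380) = -0.02224, so d_i = -44.97 cm.
m = −d_i/d_o = +0.1183.
|h_i| = |m|·h_o = 0.1183 × 4.4 = 0.521 cm. The image is virtual, upright and reduced, on the same side as the object.

0.521 cm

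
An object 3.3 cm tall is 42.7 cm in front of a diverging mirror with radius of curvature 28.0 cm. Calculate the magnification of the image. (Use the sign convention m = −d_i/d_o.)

m = +0.247

f = R/2 = 28.0/2 = 14.00 cm; for a diverging mirror, f = -14.00 cm.
1/d_i = 1/f − 1/d_o = 1/(-14.00) − 1/(42.7) = -0.09485, so d_i = -10.54 cm.
m = −d_i/d_o = −(-10.54)/(42.7) = +0.247.
The image is virtual, upright and reduced, behind the mirror.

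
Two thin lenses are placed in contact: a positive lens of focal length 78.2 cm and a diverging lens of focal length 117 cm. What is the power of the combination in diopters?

P₁ = 1/f₁ = 1/(0.782 m) = +1.279 D; P₂ = 1/f₂ = 1/(-1.17 m) = -0.8547 D.
For thin lenses in contact, P = P₁ + P₂ = (+1.279) + (-0.8547) = +0.424 D.

P = +0.424 D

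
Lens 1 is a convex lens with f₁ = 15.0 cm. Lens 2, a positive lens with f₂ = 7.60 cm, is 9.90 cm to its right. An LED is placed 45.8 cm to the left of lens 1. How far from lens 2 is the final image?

4.71 cm

Lens 1: 1/d_i1 = 1/f₁ − 1/d_o1 = 1/(15.0) − 1/(45.8) = 0.04483, so d_i1 = 22.31 cm.
The intermediate image is 22.31 cm to the right of lens 1, which lies 12.41 cm to the right of lens 2 — a virtual object — so d_o2 = −12.41 cm.
Lens 2: 1/d_i2 = 1/f₂ − 1/d_o2 = 1/(7.60) − 1/(-12.41) = 0.2122, so d_i2 = 4.71 cm.
The final image is real, 4.71 cm to the right of lens 2 (overall magnification ≈ -0.19).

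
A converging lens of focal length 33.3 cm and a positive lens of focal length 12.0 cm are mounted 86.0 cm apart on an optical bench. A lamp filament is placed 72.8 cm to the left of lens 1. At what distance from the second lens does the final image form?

23.4 cm

Lens 1: 1/d_i1 = 1/f₁ − 1/d_o1 = 1/(33.3) − 1/(72.8) = 0.01629, so d_i1 = 61.37 cm.
The intermediate image is 61.37 cm to the right of lens 1, which is 86.0 − (61.37) = 24.63 cm to the left of lens 2, so d_o2 = +24.63 cm.
Lens 2: 1/d_i2 = 1/f₂ − 1/d_o2 = 1/(12.0) − 1/(24.63) = 0.04273, so d_i2 = 23.4 cm.
The final image is real, 23.4 cm to the right of lens 2 (overall magnification ≈ 0.80).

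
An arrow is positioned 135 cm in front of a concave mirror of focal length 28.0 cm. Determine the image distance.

Mirror equation: 1/d_i = 1/f − 1/d_o = 1/(28.00) − 1/(135) = 0.03571 − 0.007407 = 0.02831, so d_i = 35.3 cm.
The image is real, inverted and reduced, in front of the mirror.

35.3 cm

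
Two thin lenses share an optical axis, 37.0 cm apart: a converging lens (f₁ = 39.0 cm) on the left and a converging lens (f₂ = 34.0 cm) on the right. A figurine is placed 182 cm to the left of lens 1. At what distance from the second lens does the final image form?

Lens 1: 1/d_i1 = 1/f₁ − 1/d_o1 = 1/(39.0) − 1/(182) = 0.02015, so d_i1 = 49.64 cm.
The intermediate image is 49.64 cm to the right of lens 1, which lies 12.64 cm to the right of lens 2 — a virtual object — so d_o2 = −12.64 cm.
Lens 2: 1/d_i2 = 1/f₂ − 1/d_o2 = 1/(34.0) − 1/(-12.64) = 0.1085, so d_i2 = 9.21 cm.
The final image is real, 9.21 cm to the right of lens 2 (overall magnification ≈ -0.20).

9.21 cm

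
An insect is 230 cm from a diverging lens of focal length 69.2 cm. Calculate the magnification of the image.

For a diverging lens, f = -69.2 cm.
1/d_i = 1/f − 1/d_o = 1/(-69.20) − 1/(230) = -0.01880, so d_i = -53.20 cm.
m = −d_i/d_o = −(-53.20)/(230) = +0.231.
The image is virtual, upright and reduced, on the same side as the object.

m = +0.231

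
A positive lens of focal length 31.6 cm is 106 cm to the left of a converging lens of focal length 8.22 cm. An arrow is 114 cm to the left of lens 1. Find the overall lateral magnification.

m = +0.0583

Lens 1: 1/d_i1 = 1/(31.6) − 1/(114) = 0.02287, so d_i1 = 43.72 cm; m₁ = −d_i1/d_o1 = -0.3835.
d_o2 = 106 − (43.72) = 62.28 cm.
Lens 2: 1/d_i2 = 1/(8.22) − 1/(62.28) = 0.1056, so d_i2 = 9.470 cm; m₂ = −d_i2/d_o2 = -0.1521.
m = m₁·m₂ = (-0.3835)(-0.1521) = +0.0583.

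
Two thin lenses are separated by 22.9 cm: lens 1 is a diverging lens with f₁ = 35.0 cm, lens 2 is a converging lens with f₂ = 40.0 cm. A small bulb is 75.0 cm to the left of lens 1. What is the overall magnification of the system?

f₁ = −35.0 cm (diverging).
Lens 1: 1/d_i1 = 1/(-35.0) − 1/(75.0) = -0.04190, so d_i1 = -23.86 cm; m₁ = −d_i1/d_o1 = +0.3181.
d_o2 = 22.9 − (-23.86) = 46.76 cm.
Lens 2: 1/d_i2 = 1/(40.0) − 1/(46.76) = 0.003614, so d_i2 = 276.7 cm; m₂ = −d_i2/d_o2 = -5.917.
m = m₁·m₂ = (+0.3181)(-5.917) = -1.88.

m = -1.88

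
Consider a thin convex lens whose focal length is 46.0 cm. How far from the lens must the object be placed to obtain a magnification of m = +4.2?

35.0 cm

m = −d_i/d_o ⇒ d_i = −m·d_o.
1/f = 1/d_o + 1/d_i = 1/d_o − 1/(m·d_o) = (1 − 1/m)/d_o, so d_o = f(1 − 1/m) = (46.00)(1 − 1/(+4.2)) = 35.0 cm.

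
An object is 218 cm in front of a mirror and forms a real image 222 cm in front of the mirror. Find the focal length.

f = 110 cm (concave)

Real image ⇒ d_i = +222 cm.
1/f = 1/d_o + 1/d_i = 1/(218) + 1/(222) = 0.009092, so f = 110 cm.
Since f is positive, the mirror is concave.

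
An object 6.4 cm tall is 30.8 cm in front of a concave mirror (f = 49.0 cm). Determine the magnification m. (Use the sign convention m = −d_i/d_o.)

1/d_i = 1/f − 1/d_o = 1/(49.00) − 1/(30.8) = -0.01206, so d_i = -82.92 cm.
m = −d_i/d_o = −(-82.92)/(30.8) = +2.69.
The image is virtual, upright and enlarged, behind the mirror.

m = +2.69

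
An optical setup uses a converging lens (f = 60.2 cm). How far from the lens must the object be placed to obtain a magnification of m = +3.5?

43.0 cm

m = −d_i/d_o ⇒ d_i = −m·d_o.
1/f = 1/d_o + 1/d_i = 1/d_o − 1/(m·d_o) = (1 − 1/m)/d_o, so d_o = f(1 − 1/m) = (60.20)(1 − 1/(+3.5)) = 43.0 cm.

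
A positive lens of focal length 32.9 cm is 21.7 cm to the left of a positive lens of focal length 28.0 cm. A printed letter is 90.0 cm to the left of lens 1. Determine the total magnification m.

Lens 1: 1/d_i1 = 1/(32.9) − 1/(90.0) = 0.01928, so d_i1 = 51.86 cm; m₁ = −d_i1/d_o1 = -0.5762.
d_o2 = 21.7 − (51.86) = -30.16 cm (virtual object).
Lens 2: 1/d_i2 = 1/(28.0) − 1/(-30.16) = 0.06887, so d_i2 = 14.52 cm; m₂ = −d_i2/d_o2 = +0.4814.
m = m₁·m₂ = (-0.5762)(+0.4814) = -0.277.

m = -0.277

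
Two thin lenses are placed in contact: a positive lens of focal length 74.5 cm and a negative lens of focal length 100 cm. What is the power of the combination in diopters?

P₁ = 1/f₁ = 1/(0.745 m) = +1.342 D; P₂ = 1/f₂ = 1/(-1.00 m) = -1.000 D.
For thin lenses in contact, P = P₁ + P₂ = (+1.342) + (-1.000) = +0.342 D.

P = +0.342 D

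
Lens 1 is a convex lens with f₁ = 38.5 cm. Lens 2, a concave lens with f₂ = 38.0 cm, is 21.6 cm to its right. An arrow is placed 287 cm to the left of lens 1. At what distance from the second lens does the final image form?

57.4 cm

Lens 1: 1/d_i1 = 1/f₁ − 1/d_o1 = 1/(38.5) − 1/(287) = 0.02249, so d_i1 = 44.46 cm.
The intermediate image is 44.46 cm to the right of lens 1, which lies 22.86 cm to the right of lens 2 — a virtual object — so d_o2 = −22.86 cm.
Lens 2 is diverging, so f₂ = −38.0 cm.
Lens 2: 1/d_i2 = 1/f₂ − 1/d_o2 = 1/(-38.0) − 1/(-22.86) = 0.01743, so d_i2 = 57.4 cm.
The final image is real, 57.4 cm to the right of lens 2 (overall magnification ≈ -0.39).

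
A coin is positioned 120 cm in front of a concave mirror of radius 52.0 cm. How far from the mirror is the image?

33.2 cm

f = R/2 = 52.0/2 = 26.00 cm.
Mirror equation: 1/q = 1/f − 1/p = 1/(26.00) − 1/(120) = 0.03846 − 0.008333 = 0.03013, so q = 33.2 cm.
The image is real, inverted and reduced, in front of the mirror.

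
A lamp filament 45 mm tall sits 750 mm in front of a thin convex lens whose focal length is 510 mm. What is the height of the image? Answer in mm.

1/d_i = 1/f − 1/d_o = 1/(510.0) − 1/(750) = 0.0006275, so d_i = 1594 mm.
m = −d_i/d_o = -2.125.
|h_i| = |m|·h_o = 2.125 × 45 = 95.6 mm. The image is real, inverted and enlarged, on the far side of the lens.

95.6 mm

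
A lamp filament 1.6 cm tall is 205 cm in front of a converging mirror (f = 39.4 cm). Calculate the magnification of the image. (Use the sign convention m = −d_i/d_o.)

1/d_i = 1/f − 1/d_o = 1/(39.40) − 1/(205) = 0.02050, so d_i = 48.77 cm.
m = −d_i/d_o = −(48.77)/(205) = -0.238.
The image is real, inverted and reduced, in front of the mirror.

m = -0.238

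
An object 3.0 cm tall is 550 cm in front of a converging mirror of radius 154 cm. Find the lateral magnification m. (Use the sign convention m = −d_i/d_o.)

f = R/2 = 154/2 = 77.00 cm.
1/d_i = 1/f − 1/d_o = 1/(77.00) − 1/(550) = 0.01117, so d_i = 89.53 cm.
m = −d_i/d_o = −(89.53)/(550) = -0.163.
The image is real, inverted and reduced, in front of the mirror.

m = -0.163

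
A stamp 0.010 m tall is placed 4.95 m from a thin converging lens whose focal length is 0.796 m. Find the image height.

0.00192 m

1/d_i = 1/f − 1/d_o = 1/(0.7960) − 1/(4.95) = 1.054, so d_i = 0.9485 m.
m = −d_i/d_o = -0.1916.
|h_i| = |m|·h_o = 0.1916 × 0.010 = 0.00192 m. The image is real, inverted and reduced, on the far side of the lens.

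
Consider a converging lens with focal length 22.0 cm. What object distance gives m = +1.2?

3.67 cm

m = −d_i/d_o ⇒ d_i = −m·d_o.
1/f = 1/d_o + 1/d_i = 1/d_o − 1/(m·d_o) = (1 − 1/m)/d_o, so d_o = f(1 − 1/m) = (22.00)(1 − 1/(+1.2)) = 3.67 cm.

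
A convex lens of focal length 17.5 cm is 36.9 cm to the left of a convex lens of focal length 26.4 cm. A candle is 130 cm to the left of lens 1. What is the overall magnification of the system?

Lens 1: 1/d_i1 = 1/(17.5) − 1/(130) = 0.04945, so d_i1 = 20.22 cm; m₁ = −d_i1/d_o1 = -0.1555.
d_o2 = 36.9 − (20.22) = 16.68 cm.
Lens 2: 1/d_i2 = 1/(26.4) − 1/(16.68) = -0.02207, so d_i2 = -45.30 cm; m₂ = −d_i2/d_o2 = +2.716.
m = m₁·m₂ = (-0.1555)(+2.716) = -0.422.

m = -0.422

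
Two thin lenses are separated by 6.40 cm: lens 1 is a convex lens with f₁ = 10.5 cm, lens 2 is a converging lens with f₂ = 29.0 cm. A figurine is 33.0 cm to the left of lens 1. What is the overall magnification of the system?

Lens 1: 1/d_i1 = 1/(10.5) − 1/(33.0) = 0.06494, so d_i1 = 15.40 cm; m₁ = −d_i1/d_o1 = -0.4667.
d_o2 = 6.40 − (15.40) = -9.000 cm (virtual object).
Lens 2: 1/d_i2 = 1/(29.0) − 1/(-9.000) = 0.1456, so d_i2 = 6.868 cm; m₂ = −d_i2/d_o2 = +0.7632.
m = m₁·m₂ = (-0.4667)(+0.7632) = -0.356.

m = -0.356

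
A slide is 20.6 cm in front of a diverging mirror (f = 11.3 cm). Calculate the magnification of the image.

For a diverging mirror, f = -11.3 cm.
1/d_i = 1/f − 1/d_o = 1/(-11.30) − 1/(20.6) = -0.1370, so d_i = -7.297 cm.
m = −d_i/d_o = −(-7.297)/(20.6) = +0.354.
The image is virtual, upright and reduced, behind the mirror.

m = +0.354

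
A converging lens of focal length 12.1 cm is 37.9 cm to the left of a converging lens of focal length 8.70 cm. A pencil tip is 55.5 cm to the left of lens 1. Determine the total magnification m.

Lens 1: 1/d_i1 = 1/(12.1) − 1/(55.5) = 0.06463, so d_i1 = 15.47 cm; m₁ = −d_i1/d_o1 = -0.2787.
d_o2 = 37.9 − (15.47) = 22.43 cm.
Lens 2: 1/d_i2 = 1/(8.70) − 1/(22.43) = 0.07036, so d_i2 = 14.21 cm; m₂ = −d_i2/d_o2 = -0.6336.
m = m₁·m₂ = (-0.2787)(-0.6336) = +0.177.

m = +0.177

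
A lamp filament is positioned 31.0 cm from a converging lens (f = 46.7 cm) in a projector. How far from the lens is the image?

92.2 cm

Thin-lens equation: 1/v = 1/f − 1/u = 1/(46.70) − 1/(31.0) = 0.02141 − 0.03226 = -0.01084, so v = -92.2 cm.
The image is virtual, upright and enlarged, on the same side as the object.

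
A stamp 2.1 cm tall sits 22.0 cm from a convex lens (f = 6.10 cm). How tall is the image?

0.806 cm

1/d_i = 1/f − 1/d_o = 1/(6.100) − 1/(22.0) = 0.1185, so d_i = 8.440 cm.
m = −d_i/d_o = -0.3836.
|h_i| = |m|·h_o = 0.3836 × 2.1 = 0.806 cm. The image is real, inverted and reduced, on the far side of the lens.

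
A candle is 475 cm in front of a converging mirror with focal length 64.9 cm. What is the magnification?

1/d_i = 1/f − 1/d_o = 1/(64.90) − 1/(475) = 0.01330, so d_i = 75.17 cm.
m = −d_i/d_o = −(75.17)/(475) = -0.158.
The image is real, inverted and reduced, in front of the mirror.

m = -0.158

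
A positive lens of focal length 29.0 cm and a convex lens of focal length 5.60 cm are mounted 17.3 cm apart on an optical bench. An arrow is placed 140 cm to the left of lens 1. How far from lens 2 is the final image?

Lens 1: 1/d_i1 = 1/f₁ − 1/d_o1 = 1/(29.0) − 1/(140) = 0.02734, so d_i1 = 36.58 cm.
The intermediate image is 36.58 cm to the right of lens 1, which lies 19.28 cm to the right of lens 2 — a virtual object — so d_o2 = −19.28 cm.
Lens 2: 1/d_i2 = 1/f₂ − 1/d_o2 = 1/(5.60) − 1/(-19.28) = 0.2304, so d_i2 = 4.34 cm.
The final image is real, 4.34 cm to the right of lens 2 (overall magnification ≈ -0.059).

4.34 cm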